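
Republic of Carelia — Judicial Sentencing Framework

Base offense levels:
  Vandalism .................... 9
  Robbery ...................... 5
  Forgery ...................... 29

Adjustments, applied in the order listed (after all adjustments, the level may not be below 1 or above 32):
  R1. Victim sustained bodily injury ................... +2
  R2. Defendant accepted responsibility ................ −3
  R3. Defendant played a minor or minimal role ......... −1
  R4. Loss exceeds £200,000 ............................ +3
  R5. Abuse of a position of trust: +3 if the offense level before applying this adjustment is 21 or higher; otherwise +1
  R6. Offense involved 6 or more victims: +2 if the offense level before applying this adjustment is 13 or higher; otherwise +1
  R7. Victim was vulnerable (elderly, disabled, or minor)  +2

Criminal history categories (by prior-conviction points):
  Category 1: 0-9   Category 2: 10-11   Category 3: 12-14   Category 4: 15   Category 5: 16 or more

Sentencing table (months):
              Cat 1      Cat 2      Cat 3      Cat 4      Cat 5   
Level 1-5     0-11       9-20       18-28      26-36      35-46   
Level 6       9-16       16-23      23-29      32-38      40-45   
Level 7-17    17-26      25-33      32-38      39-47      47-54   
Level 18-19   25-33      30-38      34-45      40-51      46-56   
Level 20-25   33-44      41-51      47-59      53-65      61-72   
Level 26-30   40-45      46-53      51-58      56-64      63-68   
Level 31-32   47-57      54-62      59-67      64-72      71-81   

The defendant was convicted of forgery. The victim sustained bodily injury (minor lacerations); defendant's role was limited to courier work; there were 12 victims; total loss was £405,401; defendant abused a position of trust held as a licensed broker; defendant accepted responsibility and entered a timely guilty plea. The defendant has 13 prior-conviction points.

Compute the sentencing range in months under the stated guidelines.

59-67 months

Base offense level for forgery: 29.
R1 applies: 29 + 2 = 31.
R2 applies: 31 − 3 = 28.
R3 applies: 28 − 1 = 27.
R4 applies: 27 + 3 = 30.
R5 applies (level before this adjustment is 30 ≥ 21, so +3): 30 + 3 = 33.
R6 applies (level before this adjustment is 33 ≥ 13, so +2): 33 + 2 = 35.
R7 does not apply.
Level 35 exceeds the maximum of 32; capped at 32.
Final offense level: 32.
Criminal history: 13 prior points → Category 3 (12-14).
Level 32 falls in the 31-32 band.
Grid: Level 31-32 × Category 3 = 59-67 months.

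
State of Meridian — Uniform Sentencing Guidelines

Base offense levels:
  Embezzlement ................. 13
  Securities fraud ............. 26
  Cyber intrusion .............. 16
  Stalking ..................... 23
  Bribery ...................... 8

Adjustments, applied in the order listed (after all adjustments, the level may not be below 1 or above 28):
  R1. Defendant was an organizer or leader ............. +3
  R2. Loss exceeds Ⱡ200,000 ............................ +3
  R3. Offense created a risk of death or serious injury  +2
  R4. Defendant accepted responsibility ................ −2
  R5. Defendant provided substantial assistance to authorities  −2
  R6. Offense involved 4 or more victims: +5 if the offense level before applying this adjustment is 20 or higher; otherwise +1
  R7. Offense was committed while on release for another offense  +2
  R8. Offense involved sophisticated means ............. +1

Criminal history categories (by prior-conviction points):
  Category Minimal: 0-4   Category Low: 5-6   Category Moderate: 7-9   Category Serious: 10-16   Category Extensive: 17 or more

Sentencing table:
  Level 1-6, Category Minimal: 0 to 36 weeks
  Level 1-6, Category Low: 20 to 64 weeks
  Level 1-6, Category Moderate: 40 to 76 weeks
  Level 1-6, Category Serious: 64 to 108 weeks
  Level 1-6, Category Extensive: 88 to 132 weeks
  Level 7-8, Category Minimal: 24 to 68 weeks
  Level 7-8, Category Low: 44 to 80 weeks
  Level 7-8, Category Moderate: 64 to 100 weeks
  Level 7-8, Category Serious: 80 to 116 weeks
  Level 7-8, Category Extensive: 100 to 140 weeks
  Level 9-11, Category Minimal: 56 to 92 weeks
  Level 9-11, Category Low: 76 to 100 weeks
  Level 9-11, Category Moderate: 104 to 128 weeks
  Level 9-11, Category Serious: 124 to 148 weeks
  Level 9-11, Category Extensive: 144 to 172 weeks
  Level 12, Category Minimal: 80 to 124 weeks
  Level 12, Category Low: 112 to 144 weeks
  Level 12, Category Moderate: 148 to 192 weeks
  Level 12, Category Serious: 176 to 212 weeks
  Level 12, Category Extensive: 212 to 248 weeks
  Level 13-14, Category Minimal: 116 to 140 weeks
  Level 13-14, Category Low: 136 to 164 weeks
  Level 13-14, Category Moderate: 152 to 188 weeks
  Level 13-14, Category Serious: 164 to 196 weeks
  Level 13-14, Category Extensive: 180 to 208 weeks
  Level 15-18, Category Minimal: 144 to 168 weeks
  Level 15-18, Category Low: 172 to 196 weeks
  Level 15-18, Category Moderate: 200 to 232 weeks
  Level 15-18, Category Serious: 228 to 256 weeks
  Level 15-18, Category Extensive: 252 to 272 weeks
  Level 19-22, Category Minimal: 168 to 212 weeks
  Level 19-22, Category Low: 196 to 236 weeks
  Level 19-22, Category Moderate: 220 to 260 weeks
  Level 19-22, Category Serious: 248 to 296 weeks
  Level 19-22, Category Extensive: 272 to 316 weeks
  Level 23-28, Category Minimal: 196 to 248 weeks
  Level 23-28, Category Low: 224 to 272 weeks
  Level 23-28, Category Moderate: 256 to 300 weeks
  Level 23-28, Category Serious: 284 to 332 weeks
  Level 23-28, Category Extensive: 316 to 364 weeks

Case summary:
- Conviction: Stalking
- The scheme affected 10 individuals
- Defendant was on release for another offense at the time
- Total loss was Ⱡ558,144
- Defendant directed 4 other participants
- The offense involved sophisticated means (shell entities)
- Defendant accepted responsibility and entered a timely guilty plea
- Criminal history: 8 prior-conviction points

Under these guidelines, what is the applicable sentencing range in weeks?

Base offense level for stalking: 23.
R1 applies: 23 + 3 = 26.
R2 applies: 26 + 3 = 29.
R4 applies: 29 − 2 = 27.
R5 does not apply.
R6 applies (level before this adjustment is 27 ≥ 20, so +5): 27 + 5 = 32.
R7 applies: 32 + 2 = 34.
R8 applies: 34 + 1 = 35.
Level 35 exceeds the maximum of 28; capped at 28.
Final offense level: 28.
Criminal history: 8 prior points → Category Moderate (7-9).
Level 28 falls in the 23-28 band.
Grid: Level 23-28 × Category Moderate = 256-300 weeks.

256-300 weeks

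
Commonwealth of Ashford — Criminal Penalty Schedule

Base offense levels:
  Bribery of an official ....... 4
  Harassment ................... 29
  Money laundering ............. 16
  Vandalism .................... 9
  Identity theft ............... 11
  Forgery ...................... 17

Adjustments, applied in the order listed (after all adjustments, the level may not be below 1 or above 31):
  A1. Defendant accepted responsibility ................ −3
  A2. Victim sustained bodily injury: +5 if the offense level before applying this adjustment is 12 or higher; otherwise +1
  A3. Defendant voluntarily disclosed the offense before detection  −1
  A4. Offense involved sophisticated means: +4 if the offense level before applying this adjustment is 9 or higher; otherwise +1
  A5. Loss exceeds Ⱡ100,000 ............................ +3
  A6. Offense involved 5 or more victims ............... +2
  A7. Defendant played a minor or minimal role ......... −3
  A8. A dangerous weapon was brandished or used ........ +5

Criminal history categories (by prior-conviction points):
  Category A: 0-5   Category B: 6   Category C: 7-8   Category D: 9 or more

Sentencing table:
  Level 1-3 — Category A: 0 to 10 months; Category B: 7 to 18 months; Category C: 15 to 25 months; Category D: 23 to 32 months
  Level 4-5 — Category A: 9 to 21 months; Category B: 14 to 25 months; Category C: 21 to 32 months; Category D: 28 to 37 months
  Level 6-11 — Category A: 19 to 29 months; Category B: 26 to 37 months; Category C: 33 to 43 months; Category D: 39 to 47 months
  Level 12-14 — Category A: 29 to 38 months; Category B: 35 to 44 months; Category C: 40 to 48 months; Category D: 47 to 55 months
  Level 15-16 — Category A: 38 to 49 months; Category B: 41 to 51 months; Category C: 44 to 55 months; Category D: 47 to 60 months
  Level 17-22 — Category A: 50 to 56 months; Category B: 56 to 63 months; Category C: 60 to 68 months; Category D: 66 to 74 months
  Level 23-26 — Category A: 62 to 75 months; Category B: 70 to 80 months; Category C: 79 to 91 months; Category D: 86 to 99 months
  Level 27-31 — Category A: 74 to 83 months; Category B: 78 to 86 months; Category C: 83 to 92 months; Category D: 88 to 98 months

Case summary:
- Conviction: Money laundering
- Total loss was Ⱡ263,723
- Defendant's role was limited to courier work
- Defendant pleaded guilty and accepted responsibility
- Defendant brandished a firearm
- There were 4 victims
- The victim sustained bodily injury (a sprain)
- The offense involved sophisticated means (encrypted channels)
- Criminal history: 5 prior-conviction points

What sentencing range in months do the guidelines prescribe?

Base offense level for money laundering: 16.
A1 applies: 16 − 3 = 13.
A2 applies (level before this adjustment is 13 ≥ 12, so +5): 13 + 5 = 18.
A3 does not apply.
A4 applies (level before this adjustment is 18 ≥ 9, so +4): 18 + 4 = 22.
A5 applies: 22 + 3 = 25.
A7 applies: 25 − 3 = 22.
A8 applies: 22 + 5 = 27.
Final offense level: 27.
Criminal history: 5 prior points → Category A (0-5).
Level 27 falls in the 27-31 band.
Grid: Level 27-31 × Category A = 74-83 months.

74-83 months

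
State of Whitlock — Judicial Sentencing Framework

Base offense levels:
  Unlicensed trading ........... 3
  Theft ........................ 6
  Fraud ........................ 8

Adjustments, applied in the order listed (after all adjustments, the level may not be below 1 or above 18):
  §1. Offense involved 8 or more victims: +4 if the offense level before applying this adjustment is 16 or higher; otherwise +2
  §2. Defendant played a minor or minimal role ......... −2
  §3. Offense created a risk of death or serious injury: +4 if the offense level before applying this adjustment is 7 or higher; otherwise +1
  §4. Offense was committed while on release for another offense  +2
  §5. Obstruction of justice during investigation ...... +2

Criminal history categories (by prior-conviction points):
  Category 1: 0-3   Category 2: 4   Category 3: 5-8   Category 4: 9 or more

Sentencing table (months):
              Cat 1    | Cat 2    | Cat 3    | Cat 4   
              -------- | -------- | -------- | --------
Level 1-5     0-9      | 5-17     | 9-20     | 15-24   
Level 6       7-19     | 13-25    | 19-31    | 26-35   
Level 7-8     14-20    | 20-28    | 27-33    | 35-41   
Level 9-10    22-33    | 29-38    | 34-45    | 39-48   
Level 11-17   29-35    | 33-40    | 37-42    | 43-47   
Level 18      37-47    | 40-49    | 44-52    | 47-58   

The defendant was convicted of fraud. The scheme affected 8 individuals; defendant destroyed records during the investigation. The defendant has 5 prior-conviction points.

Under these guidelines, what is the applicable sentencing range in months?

37-42 months

Base offense level for fraud: 8.
§1 applies (level before this adjustment is 8 < 16, so +2): 8 + 2 = 10.
§2 does not apply.
§3 does not apply.
§5 applies: 10 + 2 = 12.
Final offense level: 12.
Criminal history: 5 prior points → Category 3 (5-8).
Level 12 falls in the 11-17 band.
Grid: Level 11-17 × Category 3 = 37-42 months.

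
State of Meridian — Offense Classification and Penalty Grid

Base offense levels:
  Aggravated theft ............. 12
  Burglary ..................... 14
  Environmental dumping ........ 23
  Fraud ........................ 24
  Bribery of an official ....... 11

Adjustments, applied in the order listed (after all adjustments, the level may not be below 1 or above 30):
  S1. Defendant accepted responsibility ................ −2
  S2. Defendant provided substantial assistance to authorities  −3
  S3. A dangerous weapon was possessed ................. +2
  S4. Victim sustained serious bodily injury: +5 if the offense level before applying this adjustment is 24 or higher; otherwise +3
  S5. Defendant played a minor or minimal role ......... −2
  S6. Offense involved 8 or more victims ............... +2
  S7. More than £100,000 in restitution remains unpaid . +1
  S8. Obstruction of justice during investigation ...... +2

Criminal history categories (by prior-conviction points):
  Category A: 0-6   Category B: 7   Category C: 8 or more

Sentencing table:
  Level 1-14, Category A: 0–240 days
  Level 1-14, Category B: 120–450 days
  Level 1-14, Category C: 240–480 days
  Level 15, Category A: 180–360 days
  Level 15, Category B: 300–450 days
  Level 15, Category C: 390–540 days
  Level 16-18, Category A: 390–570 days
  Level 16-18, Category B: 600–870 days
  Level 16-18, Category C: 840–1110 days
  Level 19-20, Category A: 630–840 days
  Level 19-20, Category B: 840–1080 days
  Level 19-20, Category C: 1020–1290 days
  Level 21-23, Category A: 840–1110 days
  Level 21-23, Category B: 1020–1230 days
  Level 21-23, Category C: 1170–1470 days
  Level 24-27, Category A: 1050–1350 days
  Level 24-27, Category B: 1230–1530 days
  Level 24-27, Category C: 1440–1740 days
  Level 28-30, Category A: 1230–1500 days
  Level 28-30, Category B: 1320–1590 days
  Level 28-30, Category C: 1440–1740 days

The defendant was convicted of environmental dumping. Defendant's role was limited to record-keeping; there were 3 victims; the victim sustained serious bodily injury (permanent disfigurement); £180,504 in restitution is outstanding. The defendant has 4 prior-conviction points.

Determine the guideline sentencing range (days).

Base offense level for environmental dumping: 23.
S1 does not apply.
S2 does not apply.
S3 does not apply.
S4 applies (level before this adjustment is 23 < 24, so +3): 23 + 3 = 26.
S5 applies: 26 − 2 = 24.
S6 does not apply.
S7 applies: 24 + 1 = 25.
S8 does not apply.
Final offense level: 25.
Criminal history: 4 prior points → Category A (0-6).
Level 25 falls in the 24-27 band.
Grid: Level 24-27 × Category A = 1050-1350 days.

1050-1350 days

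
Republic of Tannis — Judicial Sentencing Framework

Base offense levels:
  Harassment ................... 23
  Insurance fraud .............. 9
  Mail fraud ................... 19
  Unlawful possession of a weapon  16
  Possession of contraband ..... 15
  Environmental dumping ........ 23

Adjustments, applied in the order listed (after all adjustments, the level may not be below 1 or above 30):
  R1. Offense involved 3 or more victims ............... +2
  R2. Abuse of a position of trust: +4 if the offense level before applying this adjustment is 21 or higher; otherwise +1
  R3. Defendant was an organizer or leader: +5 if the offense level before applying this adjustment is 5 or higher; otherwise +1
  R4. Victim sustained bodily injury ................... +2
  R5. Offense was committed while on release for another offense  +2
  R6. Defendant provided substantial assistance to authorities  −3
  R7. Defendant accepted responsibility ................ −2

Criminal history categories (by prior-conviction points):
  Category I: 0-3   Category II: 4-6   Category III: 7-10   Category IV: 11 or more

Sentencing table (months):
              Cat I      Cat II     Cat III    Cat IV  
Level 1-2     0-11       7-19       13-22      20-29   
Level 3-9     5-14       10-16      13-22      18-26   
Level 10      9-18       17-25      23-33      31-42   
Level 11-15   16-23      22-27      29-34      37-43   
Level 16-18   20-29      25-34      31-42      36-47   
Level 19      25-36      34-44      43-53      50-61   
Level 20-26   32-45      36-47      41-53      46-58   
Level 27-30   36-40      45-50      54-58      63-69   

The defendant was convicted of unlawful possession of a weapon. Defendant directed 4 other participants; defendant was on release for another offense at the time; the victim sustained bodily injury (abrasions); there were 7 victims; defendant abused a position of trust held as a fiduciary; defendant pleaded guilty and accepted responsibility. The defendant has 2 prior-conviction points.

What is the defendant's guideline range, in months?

32-45 months

Base offense level for unlawful possession of a weapon: 16.
R1 applies: 16 + 2 = 18.
R2 applies (level before this adjustment is 18 < 21, so +1): 18 + 1 = 19.
R3 applies (level before this adjustment is 19 ≥ 5, so +5): 19 + 5 = 24.
R4 applies: 24 + 2 = 26.
R5 applies: 26 + 2 = 28.
R6 does not apply.
R7 applies: 28 − 2 = 26.
Final offense level: 26.
Criminal history: 2 prior points → Category I (0-3).
Level 26 falls in the 20-26 band.
Grid: Level 20-26 × Category I = 32-45 months.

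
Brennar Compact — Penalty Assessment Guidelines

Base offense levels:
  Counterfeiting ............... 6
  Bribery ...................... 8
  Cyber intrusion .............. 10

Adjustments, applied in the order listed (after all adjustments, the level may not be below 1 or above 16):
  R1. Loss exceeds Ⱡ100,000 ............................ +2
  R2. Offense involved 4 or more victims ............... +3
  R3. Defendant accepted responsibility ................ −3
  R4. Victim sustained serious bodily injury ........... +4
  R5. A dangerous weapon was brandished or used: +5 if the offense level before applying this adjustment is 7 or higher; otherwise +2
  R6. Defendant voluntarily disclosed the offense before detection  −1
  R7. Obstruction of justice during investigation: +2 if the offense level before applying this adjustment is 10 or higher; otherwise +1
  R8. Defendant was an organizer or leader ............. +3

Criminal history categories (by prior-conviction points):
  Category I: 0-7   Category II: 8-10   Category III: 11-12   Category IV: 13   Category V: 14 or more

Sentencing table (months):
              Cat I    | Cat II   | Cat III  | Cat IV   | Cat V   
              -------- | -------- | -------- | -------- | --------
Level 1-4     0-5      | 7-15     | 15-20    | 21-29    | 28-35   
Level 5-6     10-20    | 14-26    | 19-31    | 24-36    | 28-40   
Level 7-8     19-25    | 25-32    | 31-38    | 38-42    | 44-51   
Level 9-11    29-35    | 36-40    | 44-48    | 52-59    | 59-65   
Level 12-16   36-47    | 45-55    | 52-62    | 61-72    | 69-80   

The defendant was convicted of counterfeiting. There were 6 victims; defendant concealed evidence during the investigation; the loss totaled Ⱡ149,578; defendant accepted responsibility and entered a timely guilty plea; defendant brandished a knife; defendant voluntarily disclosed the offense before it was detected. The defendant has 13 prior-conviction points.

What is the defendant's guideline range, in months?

Base offense level for counterfeiting: 6.
R1 applies: 6 + 2 = 8.
R2 applies: 8 + 3 = 11.
R3 applies: 11 − 3 = 8.
R5 applies (level before this adjustment is 8 ≥ 7, so +5): 8 + 5 = 13.
R6 applies: 13 − 1 = 12.
R7 applies (level before this adjustment is 12 ≥ 10, so +2): 12 + 2 = 14.
Final offense level: 14.
Criminal history: 13 prior points → Category IV (13).
Level 14 falls in the 12-16 band.
Grid: Level 12-16 × Category IV = 61-72 months.

61-72 months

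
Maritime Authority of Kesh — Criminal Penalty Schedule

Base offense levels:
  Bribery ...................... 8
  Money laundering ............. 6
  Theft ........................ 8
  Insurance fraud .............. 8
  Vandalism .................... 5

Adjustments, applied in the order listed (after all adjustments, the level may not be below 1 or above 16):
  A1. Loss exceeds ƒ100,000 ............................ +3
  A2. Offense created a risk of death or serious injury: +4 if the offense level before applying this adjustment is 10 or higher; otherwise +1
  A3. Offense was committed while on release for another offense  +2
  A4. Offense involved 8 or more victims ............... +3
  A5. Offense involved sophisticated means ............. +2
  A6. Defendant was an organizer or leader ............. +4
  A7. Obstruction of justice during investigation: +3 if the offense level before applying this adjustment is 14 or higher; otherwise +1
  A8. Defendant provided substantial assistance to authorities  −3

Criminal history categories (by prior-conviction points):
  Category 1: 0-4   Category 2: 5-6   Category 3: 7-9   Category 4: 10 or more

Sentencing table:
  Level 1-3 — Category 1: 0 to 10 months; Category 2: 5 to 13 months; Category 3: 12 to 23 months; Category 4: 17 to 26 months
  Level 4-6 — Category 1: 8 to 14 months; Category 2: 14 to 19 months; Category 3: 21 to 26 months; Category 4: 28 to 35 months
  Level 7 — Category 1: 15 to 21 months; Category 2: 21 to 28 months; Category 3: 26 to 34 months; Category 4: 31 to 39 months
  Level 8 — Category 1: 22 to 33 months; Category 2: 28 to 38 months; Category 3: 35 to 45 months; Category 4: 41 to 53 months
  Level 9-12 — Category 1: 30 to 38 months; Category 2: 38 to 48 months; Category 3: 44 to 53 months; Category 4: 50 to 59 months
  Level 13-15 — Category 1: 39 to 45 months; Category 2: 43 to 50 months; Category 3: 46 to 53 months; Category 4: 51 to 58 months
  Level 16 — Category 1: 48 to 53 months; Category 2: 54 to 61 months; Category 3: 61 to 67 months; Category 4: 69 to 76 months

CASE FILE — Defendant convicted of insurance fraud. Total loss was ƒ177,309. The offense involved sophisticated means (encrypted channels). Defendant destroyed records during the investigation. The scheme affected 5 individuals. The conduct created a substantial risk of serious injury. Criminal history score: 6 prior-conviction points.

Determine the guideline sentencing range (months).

54-61 months

Base offense level for insurance fraud: 8.
A1 applies: 8 + 3 = 11.
A2 applies (level before this adjustment is 11 ≥ 10, so +4): 11 + 4 = 15.
A3 does not apply.
A5 applies: 15 + 2 = 17.
A7 applies (level before this adjustment is 17 ≥ 14, so +3): 17 + 3 = 20.
A8 does not apply.
Level 20 exceeds the maximum of 16; capped at 16.
Final offense level: 16.
Criminal history: 6 prior points → Category 2 (5-6).
Level 16 falls in the 16 band.
Grid: Level 16 × Category 2 = 54-61 months.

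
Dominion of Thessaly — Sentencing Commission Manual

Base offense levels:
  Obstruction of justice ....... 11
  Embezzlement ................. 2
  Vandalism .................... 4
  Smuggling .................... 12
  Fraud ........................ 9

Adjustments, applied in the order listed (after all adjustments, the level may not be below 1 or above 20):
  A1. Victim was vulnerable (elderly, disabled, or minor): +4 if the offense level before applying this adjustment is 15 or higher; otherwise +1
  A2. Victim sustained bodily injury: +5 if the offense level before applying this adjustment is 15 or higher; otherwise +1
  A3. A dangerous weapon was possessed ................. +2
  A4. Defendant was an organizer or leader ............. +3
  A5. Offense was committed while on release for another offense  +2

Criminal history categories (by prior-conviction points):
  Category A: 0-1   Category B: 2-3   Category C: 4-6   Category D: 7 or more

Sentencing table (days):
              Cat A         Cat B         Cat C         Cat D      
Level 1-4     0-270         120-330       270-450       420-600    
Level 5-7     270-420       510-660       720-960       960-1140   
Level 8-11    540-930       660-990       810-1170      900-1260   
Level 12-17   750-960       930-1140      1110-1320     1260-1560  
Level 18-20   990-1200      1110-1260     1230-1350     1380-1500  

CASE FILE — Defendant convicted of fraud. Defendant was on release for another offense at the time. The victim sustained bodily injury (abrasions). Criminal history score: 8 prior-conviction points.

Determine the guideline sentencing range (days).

1260-1560 days

Base offense level for fraud: 9.
A2 applies (level before this adjustment is 9 < 15, so +1): 9 + 1 = 10.
A3 does not apply.
A4 does not apply.
A5 applies: 10 + 2 = 12.
Final offense level: 12.
Criminal history: 8 prior points → Category D (7+).
Level 12 falls in the 12-17 band.
Grid: Level 12-17 × Category D = 1260-1560 days.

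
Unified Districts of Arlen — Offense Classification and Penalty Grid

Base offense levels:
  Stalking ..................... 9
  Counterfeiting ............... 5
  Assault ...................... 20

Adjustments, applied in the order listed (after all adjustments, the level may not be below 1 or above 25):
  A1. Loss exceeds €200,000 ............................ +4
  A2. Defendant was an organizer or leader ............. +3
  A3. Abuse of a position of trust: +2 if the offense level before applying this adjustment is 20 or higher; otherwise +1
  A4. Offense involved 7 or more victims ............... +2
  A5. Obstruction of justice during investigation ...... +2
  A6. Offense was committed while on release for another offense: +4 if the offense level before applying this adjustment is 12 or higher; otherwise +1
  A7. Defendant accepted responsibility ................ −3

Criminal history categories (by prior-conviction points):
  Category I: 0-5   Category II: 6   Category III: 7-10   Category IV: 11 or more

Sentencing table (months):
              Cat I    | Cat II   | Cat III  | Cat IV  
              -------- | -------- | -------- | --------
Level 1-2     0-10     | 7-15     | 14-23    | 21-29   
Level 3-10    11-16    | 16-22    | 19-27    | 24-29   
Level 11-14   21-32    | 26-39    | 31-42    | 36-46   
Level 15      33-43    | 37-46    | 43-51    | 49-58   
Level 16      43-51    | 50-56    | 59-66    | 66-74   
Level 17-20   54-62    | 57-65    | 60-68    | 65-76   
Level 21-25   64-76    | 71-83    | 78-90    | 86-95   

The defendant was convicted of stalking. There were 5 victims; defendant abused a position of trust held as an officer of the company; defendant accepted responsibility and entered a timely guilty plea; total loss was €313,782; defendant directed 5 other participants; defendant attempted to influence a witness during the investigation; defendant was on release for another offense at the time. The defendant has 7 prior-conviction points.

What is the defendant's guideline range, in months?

60-68 months

Base offense level for stalking: 9.
A1 applies: 9 + 4 = 13.
A2 applies: 13 + 3 = 16.
A3 applies (level before this adjustment is 16 < 20, so +1): 16 + 1 = 17.
A5 applies: 17 + 2 = 19.
A6 applies (level before this adjustment is 19 ≥ 12, so +4): 19 + 4 = 23.
A7 applies: 23 − 3 = 20.
Final offense level: 20.
Criminal history: 7 prior points → Category III (7-10).
Level 20 falls in the 17-20 band.
Grid: Level 17-20 × Category III = 60-68 months.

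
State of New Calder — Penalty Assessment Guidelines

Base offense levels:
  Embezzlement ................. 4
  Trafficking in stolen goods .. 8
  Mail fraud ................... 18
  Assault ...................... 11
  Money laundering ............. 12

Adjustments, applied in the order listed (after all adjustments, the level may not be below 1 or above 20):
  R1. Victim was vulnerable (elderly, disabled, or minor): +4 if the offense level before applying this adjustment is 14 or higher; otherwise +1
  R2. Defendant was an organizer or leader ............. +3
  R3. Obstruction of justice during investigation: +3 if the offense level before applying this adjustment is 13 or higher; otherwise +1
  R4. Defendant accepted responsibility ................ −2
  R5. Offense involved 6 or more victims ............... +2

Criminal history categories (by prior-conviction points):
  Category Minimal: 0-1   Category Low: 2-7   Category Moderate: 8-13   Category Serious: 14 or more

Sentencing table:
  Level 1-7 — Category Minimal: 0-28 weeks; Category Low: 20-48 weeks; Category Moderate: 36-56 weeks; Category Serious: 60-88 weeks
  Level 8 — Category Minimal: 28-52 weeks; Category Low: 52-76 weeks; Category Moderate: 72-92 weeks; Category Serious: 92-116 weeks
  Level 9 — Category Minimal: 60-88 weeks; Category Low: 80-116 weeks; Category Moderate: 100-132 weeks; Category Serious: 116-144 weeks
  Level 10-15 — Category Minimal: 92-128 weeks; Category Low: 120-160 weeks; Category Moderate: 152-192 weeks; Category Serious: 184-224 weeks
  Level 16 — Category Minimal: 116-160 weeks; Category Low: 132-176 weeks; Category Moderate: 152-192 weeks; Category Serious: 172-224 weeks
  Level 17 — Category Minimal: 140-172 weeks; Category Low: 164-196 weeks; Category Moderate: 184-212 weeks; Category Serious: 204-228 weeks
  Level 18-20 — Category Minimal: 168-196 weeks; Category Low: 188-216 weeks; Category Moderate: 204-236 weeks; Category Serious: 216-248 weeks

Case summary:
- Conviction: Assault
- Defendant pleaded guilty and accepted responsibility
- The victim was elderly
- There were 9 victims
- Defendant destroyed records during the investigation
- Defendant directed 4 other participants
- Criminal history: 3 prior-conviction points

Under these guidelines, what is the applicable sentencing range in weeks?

188-216 weeks

Base offense level for assault: 11.
R1 applies (level before this adjustment is 11 < 14, so +1): 11 + 1 = 12.
R2 applies: 12 + 3 = 15.
R3 applies (level before this adjustment is 15 ≥ 13, so +3): 15 + 3 = 18.
R4 applies: 18 − 2 = 16.
R5 applies: 16 + 2 = 18.
Final offense level: 18.
Criminal history: 3 prior points → Category Low (2-7).
Level 18 falls in the 18-20 band.
Grid: Level 18-20 × Category Low = 188-216 weeks.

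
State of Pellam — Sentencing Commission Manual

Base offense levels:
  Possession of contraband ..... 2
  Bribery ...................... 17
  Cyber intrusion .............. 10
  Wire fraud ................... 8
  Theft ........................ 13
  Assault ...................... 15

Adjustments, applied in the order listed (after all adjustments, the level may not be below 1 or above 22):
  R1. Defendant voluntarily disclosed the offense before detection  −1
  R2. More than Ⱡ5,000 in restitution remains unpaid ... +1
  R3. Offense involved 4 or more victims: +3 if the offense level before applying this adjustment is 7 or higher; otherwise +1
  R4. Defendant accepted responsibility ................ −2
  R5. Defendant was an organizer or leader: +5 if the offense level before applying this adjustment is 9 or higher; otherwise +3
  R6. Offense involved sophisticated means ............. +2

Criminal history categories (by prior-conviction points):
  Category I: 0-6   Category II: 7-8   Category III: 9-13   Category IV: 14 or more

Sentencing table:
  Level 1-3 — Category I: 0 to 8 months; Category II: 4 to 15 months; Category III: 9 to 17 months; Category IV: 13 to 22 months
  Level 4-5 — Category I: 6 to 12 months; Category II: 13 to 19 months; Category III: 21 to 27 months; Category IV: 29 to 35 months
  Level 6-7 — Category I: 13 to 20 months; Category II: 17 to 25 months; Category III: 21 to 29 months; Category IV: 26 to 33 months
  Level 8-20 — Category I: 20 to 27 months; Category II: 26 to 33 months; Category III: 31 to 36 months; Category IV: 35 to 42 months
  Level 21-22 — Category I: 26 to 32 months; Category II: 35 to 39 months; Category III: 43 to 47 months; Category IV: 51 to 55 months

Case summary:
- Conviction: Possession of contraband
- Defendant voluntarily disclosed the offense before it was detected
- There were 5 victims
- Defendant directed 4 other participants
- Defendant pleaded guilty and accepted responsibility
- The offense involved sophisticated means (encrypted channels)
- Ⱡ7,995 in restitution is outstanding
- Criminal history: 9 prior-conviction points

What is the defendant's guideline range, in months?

Base offense level for possession of contraband: 2.
R1 applies: 2 − 1 = 1.
R2 applies: 1 + 1 = 2.
R3 applies (level before this adjustment is 2 < 7, so +1): 2 + 1 = 3.
R4 applies: 3 − 2 = 1.
R5 applies (level before this adjustment is 1 < 9, so +3): 1 + 3 = 4.
R6 applies: 4 + 2 = 6.
Final offense level: 6.
Criminal history: 9 prior points → Category III (9-13).
Level 6 falls in the 6-7 band.
Grid: Level 6-7 × Category III = 21-29 months.

21-29 months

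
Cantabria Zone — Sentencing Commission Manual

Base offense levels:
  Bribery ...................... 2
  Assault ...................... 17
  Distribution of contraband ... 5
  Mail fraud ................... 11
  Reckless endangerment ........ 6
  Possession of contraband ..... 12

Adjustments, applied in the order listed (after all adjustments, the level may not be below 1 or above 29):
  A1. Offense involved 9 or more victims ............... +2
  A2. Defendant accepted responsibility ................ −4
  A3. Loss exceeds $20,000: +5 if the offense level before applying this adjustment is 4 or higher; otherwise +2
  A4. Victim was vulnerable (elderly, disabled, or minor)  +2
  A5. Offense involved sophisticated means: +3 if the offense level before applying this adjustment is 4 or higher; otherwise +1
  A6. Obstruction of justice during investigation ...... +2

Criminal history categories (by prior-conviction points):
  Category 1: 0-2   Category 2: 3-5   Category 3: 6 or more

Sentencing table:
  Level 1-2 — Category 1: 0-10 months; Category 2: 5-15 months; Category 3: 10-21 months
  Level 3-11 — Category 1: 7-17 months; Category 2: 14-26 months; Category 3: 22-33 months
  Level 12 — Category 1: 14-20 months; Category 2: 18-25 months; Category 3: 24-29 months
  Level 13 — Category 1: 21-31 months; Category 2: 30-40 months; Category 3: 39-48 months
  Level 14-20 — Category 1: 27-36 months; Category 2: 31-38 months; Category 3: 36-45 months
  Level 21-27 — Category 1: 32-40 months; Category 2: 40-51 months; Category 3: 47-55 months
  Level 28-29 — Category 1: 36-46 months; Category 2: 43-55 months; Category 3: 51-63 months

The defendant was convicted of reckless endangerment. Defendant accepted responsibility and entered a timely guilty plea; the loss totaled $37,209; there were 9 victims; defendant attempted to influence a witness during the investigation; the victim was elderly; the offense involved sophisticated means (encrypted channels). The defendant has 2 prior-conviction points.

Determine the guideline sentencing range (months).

27-36 months

Base offense level for reckless endangerment: 6.
A1 applies: 6 + 2 = 8.
A2 applies: 8 − 4 = 4.
A3 applies (level before this adjustment is 4 ≥ 4, so +5): 4 + 5 = 9.
A4 applies: 9 + 2 = 11.
A5 applies (level before this adjustment is 11 ≥ 4, so +3): 11 + 3 = 14.
A6 applies: 14 + 2 = 16.
Final offense level: 16.
Criminal history: 2 prior points → Category 1 (0-2).
Level 16 falls in the 14-20 band.
Grid: Level 14-20 × Category 1 = 27-36 months.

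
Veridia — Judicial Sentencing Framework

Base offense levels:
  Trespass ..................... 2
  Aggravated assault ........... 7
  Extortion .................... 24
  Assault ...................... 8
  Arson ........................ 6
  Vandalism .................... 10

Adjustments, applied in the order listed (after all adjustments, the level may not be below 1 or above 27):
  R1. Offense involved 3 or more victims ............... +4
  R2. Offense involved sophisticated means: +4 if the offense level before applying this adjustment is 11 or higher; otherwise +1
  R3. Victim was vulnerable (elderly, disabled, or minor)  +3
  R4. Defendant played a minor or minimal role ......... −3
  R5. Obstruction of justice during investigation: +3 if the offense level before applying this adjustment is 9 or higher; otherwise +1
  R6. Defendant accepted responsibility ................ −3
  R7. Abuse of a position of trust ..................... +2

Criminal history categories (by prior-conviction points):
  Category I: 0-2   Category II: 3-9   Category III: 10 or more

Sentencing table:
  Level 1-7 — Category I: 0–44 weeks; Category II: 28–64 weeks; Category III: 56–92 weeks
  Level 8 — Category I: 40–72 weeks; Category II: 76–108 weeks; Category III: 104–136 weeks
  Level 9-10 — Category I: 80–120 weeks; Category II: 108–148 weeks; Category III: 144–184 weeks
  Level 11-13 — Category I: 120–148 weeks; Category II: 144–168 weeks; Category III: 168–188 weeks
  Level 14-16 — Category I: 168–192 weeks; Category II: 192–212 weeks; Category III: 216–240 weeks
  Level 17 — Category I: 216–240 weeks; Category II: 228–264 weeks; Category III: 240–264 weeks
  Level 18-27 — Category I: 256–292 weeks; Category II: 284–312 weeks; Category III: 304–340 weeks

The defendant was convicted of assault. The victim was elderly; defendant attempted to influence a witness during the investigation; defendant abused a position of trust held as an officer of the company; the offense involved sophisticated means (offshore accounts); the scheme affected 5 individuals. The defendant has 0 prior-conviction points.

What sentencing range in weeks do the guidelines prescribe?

256-292 weeks

Base offense level for assault: 8.
R1 applies: 8 + 4 = 12.
R2 applies (level before this adjustment is 12 ≥ 11, so +4): 12 + 4 = 16.
R3 applies: 16 + 3 = 19.
R5 applies (level before this adjustment is 19 ≥ 9, so +3): 19 + 3 = 22.
R6 does not apply.
R7 applies: 22 + 2 = 24.
Final offense level: 24.
Criminal history: 0 prior points → Category I (0-2).
Level 24 falls in the 18-27 band.
Grid: Level 18-27 × Category I = 256-292 weeks.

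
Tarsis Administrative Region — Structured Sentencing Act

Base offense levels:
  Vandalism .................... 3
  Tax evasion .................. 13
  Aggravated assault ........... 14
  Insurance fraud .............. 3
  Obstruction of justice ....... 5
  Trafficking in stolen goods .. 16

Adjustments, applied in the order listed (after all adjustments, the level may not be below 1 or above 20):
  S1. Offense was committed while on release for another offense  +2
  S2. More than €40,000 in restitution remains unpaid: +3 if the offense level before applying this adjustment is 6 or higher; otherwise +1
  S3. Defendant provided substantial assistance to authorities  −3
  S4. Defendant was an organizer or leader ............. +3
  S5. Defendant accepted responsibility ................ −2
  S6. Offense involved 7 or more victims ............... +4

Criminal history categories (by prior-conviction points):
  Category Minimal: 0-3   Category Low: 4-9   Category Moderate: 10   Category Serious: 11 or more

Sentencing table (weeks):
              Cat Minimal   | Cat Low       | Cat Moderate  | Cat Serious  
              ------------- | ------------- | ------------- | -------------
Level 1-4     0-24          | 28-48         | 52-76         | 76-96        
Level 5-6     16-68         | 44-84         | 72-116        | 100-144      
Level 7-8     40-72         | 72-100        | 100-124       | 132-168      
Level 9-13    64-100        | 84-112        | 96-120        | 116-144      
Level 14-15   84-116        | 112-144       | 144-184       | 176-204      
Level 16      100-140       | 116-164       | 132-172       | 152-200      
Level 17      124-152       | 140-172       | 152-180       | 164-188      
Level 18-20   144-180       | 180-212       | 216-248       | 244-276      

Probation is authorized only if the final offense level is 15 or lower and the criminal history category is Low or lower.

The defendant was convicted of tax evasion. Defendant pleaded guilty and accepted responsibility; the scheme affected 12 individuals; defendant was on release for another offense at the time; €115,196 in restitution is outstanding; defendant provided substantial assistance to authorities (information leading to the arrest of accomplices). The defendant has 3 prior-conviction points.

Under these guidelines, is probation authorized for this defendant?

No

Base offense level for tax evasion: 13.
S1 applies: 13 + 2 = 15.
S2 applies (level before this adjustment is 15 ≥ 6, so +3): 15 + 3 = 18.
S3 applies: 18 − 3 = 15.
S5 applies: 15 − 2 = 13.
S6 applies: 13 + 4 = 17.
Final offense level: 17.
Criminal history: 3 prior points → Category Minimal (0-3).
Level 17 falls in the 17 band.
Grid: Level 17 × Category Minimal = 124-152 weeks.
Probation check: level 17 > 15 and category Minimal ≤ Low → not eligible.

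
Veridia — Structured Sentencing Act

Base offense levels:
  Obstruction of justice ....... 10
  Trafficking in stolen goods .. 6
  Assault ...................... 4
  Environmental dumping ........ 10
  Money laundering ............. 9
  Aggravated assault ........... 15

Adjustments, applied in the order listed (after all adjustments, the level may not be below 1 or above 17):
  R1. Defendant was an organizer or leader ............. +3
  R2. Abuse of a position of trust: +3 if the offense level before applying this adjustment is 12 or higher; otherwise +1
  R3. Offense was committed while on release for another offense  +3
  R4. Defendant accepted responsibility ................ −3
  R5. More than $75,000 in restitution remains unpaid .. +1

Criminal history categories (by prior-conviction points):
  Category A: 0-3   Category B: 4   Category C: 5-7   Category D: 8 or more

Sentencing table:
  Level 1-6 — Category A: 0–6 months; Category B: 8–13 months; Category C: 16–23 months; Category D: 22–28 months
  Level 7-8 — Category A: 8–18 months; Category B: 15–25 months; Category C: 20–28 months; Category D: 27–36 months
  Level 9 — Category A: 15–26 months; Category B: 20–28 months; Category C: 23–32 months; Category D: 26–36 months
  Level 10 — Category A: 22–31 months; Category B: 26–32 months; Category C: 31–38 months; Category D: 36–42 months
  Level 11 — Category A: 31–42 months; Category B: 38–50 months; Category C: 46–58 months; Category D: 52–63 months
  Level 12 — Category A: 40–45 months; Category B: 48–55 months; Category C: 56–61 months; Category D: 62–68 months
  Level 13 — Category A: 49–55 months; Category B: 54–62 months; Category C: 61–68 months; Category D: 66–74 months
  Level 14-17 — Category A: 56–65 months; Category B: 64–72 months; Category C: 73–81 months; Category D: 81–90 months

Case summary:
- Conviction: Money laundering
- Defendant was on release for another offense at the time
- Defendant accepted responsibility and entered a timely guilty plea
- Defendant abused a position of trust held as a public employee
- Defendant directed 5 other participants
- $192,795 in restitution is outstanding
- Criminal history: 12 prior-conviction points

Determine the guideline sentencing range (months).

Base offense level for money laundering: 9.
R1 applies: 9 + 3 = 12.
R2 applies (level before this adjustment is 12 ≥ 12, so +3): 12 + 3 = 15.
R3 applies: 15 + 3 = 18.
R4 applies: 18 − 3 = 15.
R5 applies: 15 + 1 = 16.
Final offense level: 16.
Criminal history: 12 prior points → Category D (8+).
Level 16 falls in the 14-17 band.
Grid: Level 14-17 × Category D = 81-90 months.

81-90 months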